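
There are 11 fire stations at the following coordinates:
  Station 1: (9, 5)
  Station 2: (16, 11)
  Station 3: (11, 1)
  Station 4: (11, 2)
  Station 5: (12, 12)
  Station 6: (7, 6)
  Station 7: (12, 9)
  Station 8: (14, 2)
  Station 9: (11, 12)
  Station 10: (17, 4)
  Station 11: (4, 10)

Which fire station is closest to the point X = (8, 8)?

Compare squared distances (the ordering matches that of the actual distances):
d²(X, Station 1) = (8−9)² + (8−5)² = 1 + 9 = 10
d²(X, Station 2) = (8−16)² + (8−11)² = 64 + 9 = 73
d²(X, Station 3) = (8−11)² + (8−1)² = 9 + 49 = 58
d²(X, Station 4) = (8−11)² + (8−2)² = 9 + 36 = 45
d²(X, Station 5) = (8−12)² + (8−12)² = 16 + 16 = 32
d²(X, Station 6) = (8−7)² + (8−6)² = 1 + 4 = 5
d²(X, Station 7) = (8−12)² + (8−9)² = 16 + 1 = 17
d²(X, Station 8) = (8−14)² + (8−2)² = 36 + 36 = 72
d²(X, Station 9) = (8−11)² + (8−12)² = 9 + 16 = 25
d²(X, Station 10) = (8−17)² + (8−4)² = 81 + 16 = 97
d²(X, Station 11) = (8−4)² + (8−10)² = 16 + 4 = 20
Station 6 is nearest.

Station 6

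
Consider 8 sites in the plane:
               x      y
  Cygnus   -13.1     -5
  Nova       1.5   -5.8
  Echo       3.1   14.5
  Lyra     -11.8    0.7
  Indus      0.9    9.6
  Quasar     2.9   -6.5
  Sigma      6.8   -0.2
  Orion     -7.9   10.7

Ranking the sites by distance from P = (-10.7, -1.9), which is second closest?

Since √ is increasing, it suffices to compare squared distances:
d²(P, Cygnus) = (-10.7−(-13.1))² + (-1.9−(-5))² = 5.76 + 9.61 = 15.37
d²(P, Nova) = (-10.7−1.5)² + (-1.9−(-5.8))² = 148.84 + 15.21 = 164.05
d²(P, Echo) = (-10.7−3.1)² + (-1.9−14.5)² = 190.44 + 268.96 = 459.4
d²(P, Lyra) = (-10.7−(-11.8))² + (-1.9−0.7)² = 1.21 + 6.76 = 7.97
d²(P, Indus) = (-10.7−0.9)² + (-1.9−9.6)² = 134.56 + 132.25 = 266.81
d²(P, Quasar) = (-10.7−2.9)² + (-1.9−(-6.5))² = 184.96 + 21.16 = 206.12
d²(P, Sigma) = (-10.7−6.8)² + (-1.9−(-0.2))² = 306.25 + 2.89 = 309.14
d²(P, Orion) = (-10.7−(-7.9))² + (-1.9−10.7)² = 7.84 + 158.76 = 166.6
Sorted ascending: Lyra, Cygnus, Nova, … — the second-nearest is Cygnus.

Cygnus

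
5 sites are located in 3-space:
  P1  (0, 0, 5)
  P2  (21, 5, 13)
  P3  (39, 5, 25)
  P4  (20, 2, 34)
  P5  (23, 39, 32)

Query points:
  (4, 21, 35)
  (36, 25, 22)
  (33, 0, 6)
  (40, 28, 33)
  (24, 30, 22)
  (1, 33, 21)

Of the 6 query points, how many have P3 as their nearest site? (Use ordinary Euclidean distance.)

(4, 21, 35) — d² to each: P1:1357, P2:1029, P3:1581, P4:618, P5:694 → nearest is P4
(36, 25, 22) — d² to each: P1:2210, P2:706, P3:418, P4:929, P5:465 → nearest is P3
(33, 0, 6) — d² to each: P1:1090, P2:218, P3:422, P4:957, P5:2297 → nearest is P2
(40, 28, 33) — d² to each: P1:3168, P2:1290, P3:594, P4:1077, P5:411 → nearest is P5
(24, 30, 22) — d² to each: P1:1765, P2:715, P3:859, P4:944, P5:182 → nearest is P5
(1, 33, 21) — d² to each: P1:1346, P2:1248, P3:2244, P4:1491, P5:641 → nearest is P5
1 of the 6 points has P3 as nearest.

1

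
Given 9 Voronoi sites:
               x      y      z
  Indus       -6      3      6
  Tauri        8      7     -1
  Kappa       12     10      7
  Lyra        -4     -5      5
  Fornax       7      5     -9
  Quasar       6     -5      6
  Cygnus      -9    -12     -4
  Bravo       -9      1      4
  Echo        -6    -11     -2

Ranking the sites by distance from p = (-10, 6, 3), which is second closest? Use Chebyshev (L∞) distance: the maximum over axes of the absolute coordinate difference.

d(p, Indus) = max(4, 3, 3) = 4
d(p, Tauri) = max(18, 1, 4) = 18
d(p, Kappa) = max(22, 4, 4) = 22
d(p, Lyra) = max(6, 11, 2) = 11
d(p, Fornax) = max(17, 1, 12) = 17
d(p, Quasar) = max(16, 11, 3) = 16
d(p, Cygnus) = max(1, 18, 7) = 18
d(p, Bravo) = max(1, 5, 1) = 5
d(p, Echo) = max(4, 17, 5) = 17
Sorted ascending: Indus, Bravo, Lyra, … — the second-nearest is Bravo.

Bravo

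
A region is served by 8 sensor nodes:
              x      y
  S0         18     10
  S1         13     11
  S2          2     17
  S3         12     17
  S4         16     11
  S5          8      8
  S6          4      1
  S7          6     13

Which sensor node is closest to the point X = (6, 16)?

S7

Since √ is increasing, it suffices to compare squared distances:
|XS0|² = 144 + 36 = 180
|XS1|² = 49 + 25 = 74
|XS2|² = 16 + 1 = 17
|XS3|² = 36 + 1 = 37
|XS4|² = 100 + 25 = 125
|XS5|² = 4 + 64 = 68
|XS6|² = 4 + 225 = 229
|XS7|² = 0 + 9 = 9
Minimum is at S7.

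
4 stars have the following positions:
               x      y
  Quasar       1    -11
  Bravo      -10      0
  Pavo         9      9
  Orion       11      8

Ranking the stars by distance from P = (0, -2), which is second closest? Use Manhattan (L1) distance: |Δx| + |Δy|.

d(P, Quasar) = |0−1| + |-2−(-11)| = 1 + 9 = 10
d(P, Bravo) = |0−(-10)| + |-2−0| = 10 + 2 = 12
d(P, Pavo) = |0−9| + |-2−9| = 9 + 11 = 20
d(P, Orion) = |0−11| + |-2−8| = 11 + 10 = 21
Sorted ascending: Quasar, Bravo, Pavo, … — the second-nearest is Bravo.

Bravo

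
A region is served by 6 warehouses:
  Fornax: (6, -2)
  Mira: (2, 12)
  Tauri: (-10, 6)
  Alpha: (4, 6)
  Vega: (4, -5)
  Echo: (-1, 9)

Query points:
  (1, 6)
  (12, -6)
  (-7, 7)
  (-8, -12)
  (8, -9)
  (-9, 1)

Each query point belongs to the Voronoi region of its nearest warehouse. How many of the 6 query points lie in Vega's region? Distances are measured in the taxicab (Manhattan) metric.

(1, 6) — d to each: Fornax:13, Mira:7, Tauri:11, Alpha:3, Vega:14, Echo:5 → nearest is Alpha
(12, -6) — d to each: Fornax:10, Mira:28, Tauri:34, Alpha:20, Vega:9, Echo:28 → nearest is Vega
(-7, 7) — d to each: Fornax:22, Mira:14, Tauri:4, Alpha:12, Vega:23, Echo:8 → nearest is Tauri
(-8, -12) — d to each: Fornax:24, Mira:34, Tauri:20, Alpha:30, Vega:19, Echo:28 → nearest is Vega
(8, -9) — d to each: Fornax:9, Mira:27, Tauri:33, Alpha:19, Vega:8, Echo:27 → nearest is Vega
(-9, 1) — d to each: Fornax:18, Mira:22, Tauri:6, Alpha:18, Vega:19, Echo:16 → nearest is Tauri
3 of the 6 points have Vega as nearest.

3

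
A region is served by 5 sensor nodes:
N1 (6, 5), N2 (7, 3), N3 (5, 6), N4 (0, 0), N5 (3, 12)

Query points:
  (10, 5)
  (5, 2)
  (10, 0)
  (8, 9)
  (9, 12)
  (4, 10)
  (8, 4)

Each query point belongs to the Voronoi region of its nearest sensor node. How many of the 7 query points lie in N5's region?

(10, 5) — d² to each: N1:16, N2:13, N3:26, N4:125, N5:98 → nearest is N2
(5, 2) — d² to each: N1:10, N2:5, N3:16, N4:29, N5:104 → nearest is N2
(10, 0) — d² to each: N1:41, N2:18, N3:61, N4:100, N5:193 → nearest is N2
(8, 9) — d² to each: N1:20, N2:37, N3:18, N4:145, N5:34 → nearest is N3
(9, 12) — d² to each: N1:58, N2:85, N3:52, N4:225, N5:36 → nearest is N5
(4, 10) — d² to each: N1:29, N2:58, N3:17, N4:116, N5:5 → nearest is N5
(8, 4) — d² to each: N1:5, N2:2, N3:13, N4:80, N5:89 → nearest is N2
2 of the 7 points have N5 as nearest.

2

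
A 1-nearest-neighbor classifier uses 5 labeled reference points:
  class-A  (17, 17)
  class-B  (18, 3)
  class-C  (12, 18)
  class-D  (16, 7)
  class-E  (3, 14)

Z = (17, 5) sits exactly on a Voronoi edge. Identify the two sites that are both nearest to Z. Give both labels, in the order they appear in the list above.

Squared distances from Z to each site:
d²(Z, class-A) = (17−17)² + (5−17)² = 0 + 144 = 144
d²(Z, class-B) = (17−18)² + (5−3)² = 1 + 4 = 5
d²(Z, class-C) = (17−12)² + (5−18)² = 25 + 169 = 194
d²(Z, class-D) = (17−16)² + (5−7)² = 1 + 4 = 5
d²(Z, class-E) = (17−3)² + (5−14)² = 196 + 81 = 277
Z is equidistant from class-B and class-D (both at squared distance 5), and every other site is strictly farther — so Z lies on the class-B–class-D Voronoi edge.

class-B and class-D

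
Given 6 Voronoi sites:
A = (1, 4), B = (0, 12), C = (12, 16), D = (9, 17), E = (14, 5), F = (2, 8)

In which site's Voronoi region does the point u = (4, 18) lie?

Since √ is increasing, it suffices to compare squared distances:
|uA|² = (4−1)² + (18−4)² = 9 + 196 = 205
|uB|² = (4−0)² + (18−12)² = 16 + 36 = 52
|uC|² = (4−12)² + (18−16)² = 64 + 4 = 68
|uD|² = (4−9)² + (18−17)² = 25 + 1 = 26
|uE|² = (4−14)² + (18−5)² = 100 + 169 = 269
|uF|² = (4−2)² + (18−8)² = 4 + 100 = 104
D is nearest.

D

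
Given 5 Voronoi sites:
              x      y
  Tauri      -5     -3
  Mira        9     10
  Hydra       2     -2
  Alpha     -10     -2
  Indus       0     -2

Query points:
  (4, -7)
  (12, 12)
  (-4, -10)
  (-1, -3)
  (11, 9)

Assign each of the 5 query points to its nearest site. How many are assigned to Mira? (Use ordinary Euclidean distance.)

(4, -7) — d² to each: Tauri:97, Mira:314, Hydra:29, Alpha:221, Indus:41 → nearest is Hydra
(12, 12) — d² to each: Tauri:514, Mira:13, Hydra:296, Alpha:680, Indus:340 → nearest is Mira
(-4, -10) — d² to each: Tauri:50, Mira:569, Hydra:100, Alpha:100, Indus:80 → nearest is Tauri
(-1, -3) — d² to each: Tauri:16, Mira:269, Hydra:10, Alpha:82, Indus:2 → nearest is Indus
(11, 9) — d² to each: Tauri:400, Mira:5, Hydra:202, Alpha:562, Indus:242 → nearest is Mira
2 of the 5 points have Mira as nearest.

2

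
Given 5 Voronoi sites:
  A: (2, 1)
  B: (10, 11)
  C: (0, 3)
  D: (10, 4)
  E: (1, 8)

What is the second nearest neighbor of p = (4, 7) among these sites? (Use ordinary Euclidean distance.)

C

Squared Euclidean distances:
|pA|² = (4−2)² + (7−1)² = 4 + 36 = 40
|pB|² = (4−10)² + (7−11)² = 36 + 16 = 52
|pC|² = (4−0)² + (7−3)² = 16 + 16 = 32
|pD|² = (4−10)² + (7−4)² = 36 + 9 = 45
|pE|² = (4−1)² + (7−8)² = 9 + 1 = 10
Sorted ascending: E, C, A, … — the second-nearest is C.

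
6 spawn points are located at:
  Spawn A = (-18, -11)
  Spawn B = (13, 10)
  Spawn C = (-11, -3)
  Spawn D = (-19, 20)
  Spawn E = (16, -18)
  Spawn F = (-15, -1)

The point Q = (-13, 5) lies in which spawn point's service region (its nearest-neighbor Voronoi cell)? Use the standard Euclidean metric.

Compare squared distances (the ordering matches that of the actual distances):
d²(Q, Spawn A) = (-13−(-18))² + (5−(-11))² = 25 + 256 = 281
d²(Q, Spawn B) = (-13−13)² + (5−10)² = 676 + 25 = 701
d²(Q, Spawn C) = (-13−(-11))² + (5−(-3))² = 4 + 64 = 68
d²(Q, Spawn D) = (-13−(-19))² + (5−20)² = 36 + 225 = 261
d²(Q, Spawn E) = (-13−16)² + (5−(-18))² = 841 + 529 = 1370
d²(Q, Spawn F) = (-13−(-15))² + (5−(-1))² = 4 + 36 = 40
Spawn F is nearest.

Spawn F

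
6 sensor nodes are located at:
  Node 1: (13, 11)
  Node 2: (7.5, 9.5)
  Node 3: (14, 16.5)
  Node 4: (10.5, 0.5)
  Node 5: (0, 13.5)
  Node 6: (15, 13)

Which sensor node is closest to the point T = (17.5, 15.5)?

Node 6

Since √ is increasing, it suffices to compare squared distances:
d²(T, Node 1) = (17.5−13)² + (15.5−11)² = 20.25 + 20.25 = 40.5
d²(T, Node 2) = (17.5−7.5)² + (15.5−9.5)² = 100 + 36 = 136
d²(T, Node 3) = (17.5−14)² + (15.5−16.5)² = 12.25 + 1 = 13.25
d²(T, Node 4) = (17.5−10.5)² + (15.5−0.5)² = 49 + 225 = 274
d²(T, Node 5) = (17.5−0)² + (15.5−13.5)² = 306.25 + 4 = 310.25
d²(T, Node 6) = (17.5−15)² + (15.5−13)² = 6.25 + 6.25 = 12.5
Node 6 is nearest.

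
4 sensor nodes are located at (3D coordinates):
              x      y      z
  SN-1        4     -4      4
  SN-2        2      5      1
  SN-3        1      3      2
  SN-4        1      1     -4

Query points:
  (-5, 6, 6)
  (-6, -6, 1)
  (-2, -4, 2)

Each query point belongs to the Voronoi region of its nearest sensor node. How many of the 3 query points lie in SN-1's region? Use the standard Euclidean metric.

(-5, 6, 6) — d² to each: SN-1:185, SN-2:75, SN-3:61, SN-4:161 → nearest is SN-3
(-6, -6, 1) — d² to each: SN-1:113, SN-2:185, SN-3:131, SN-4:123 → nearest is SN-1
(-2, -4, 2) — d² to each: SN-1:40, SN-2:98, SN-3:58, SN-4:70 → nearest is SN-1
2 of the 3 points have SN-1 as nearest.

2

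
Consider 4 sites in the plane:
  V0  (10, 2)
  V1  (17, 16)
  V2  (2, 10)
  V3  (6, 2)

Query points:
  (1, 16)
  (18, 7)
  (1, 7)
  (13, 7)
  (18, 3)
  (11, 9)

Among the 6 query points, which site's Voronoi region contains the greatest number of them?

(1, 16) — d² to each: V0:277, V1:256, V2:37, V3:221 → nearest is V2
(18, 7) — d² to each: V0:89, V1:82, V2:265, V3:169 → nearest is V1
(1, 7) — d² to each: V0:106, V1:337, V2:10, V3:50 → nearest is V2
(13, 7) — d² to each: V0:34, V1:97, V2:130, V3:74 → nearest is V0
(18, 3) — d² to each: V0:65, V1:170, V2:305, V3:145 → nearest is V0
(11, 9) — d² to each: V0:50, V1:85, V2:82, V3:74 → nearest is V0
Tally — V0:3, V1:1, V2:2. V0 captures the most (3).

V0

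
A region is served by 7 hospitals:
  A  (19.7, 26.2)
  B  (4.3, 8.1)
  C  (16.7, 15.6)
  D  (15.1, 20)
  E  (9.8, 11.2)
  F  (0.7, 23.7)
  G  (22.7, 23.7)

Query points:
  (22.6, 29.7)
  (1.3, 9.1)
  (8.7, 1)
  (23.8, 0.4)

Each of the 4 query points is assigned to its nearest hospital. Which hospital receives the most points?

B

(22.6, 29.7) — d² to each: A:20.66, B:801.45, C:233.62, D:150.34, E:506.09, F:515.61, G:36.01 → nearest is A
(1.3, 9.1) — d² to each: A:630.97, B:10, C:279.41, D:309.25, E:76.66, F:213.52, G:671.12 → nearest is B
(8.7, 1) — d² to each: A:756.04, B:69.77, C:277.16, D:401.96, E:105.25, F:579.29, G:711.29 → nearest is B
(23.8, 0.4) — d² to each: A:682.45, B:439.54, C:281.45, D:459.85, E:312.64, F:1076.5, G:544.1 → nearest is C
Tally — A:1, B:2, C:1. B captures the most (2).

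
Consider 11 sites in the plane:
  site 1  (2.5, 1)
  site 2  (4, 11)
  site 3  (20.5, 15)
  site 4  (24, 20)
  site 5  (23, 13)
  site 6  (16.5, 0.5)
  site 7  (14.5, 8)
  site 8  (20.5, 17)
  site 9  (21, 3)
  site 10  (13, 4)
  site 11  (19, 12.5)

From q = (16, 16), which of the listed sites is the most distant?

Since √ is increasing, it suffices to compare squared distances:
d²(q, site 1) = (16−2.5)² + (16−1)² = 182.25 + 225 = 407.25
d²(q, site 2) = (16−4)² + (16−11)² = 144 + 25 = 169
d²(q, site 3) = (16−20.5)² + (16−15)² = 20.25 + 1 = 21.25
d²(q, site 4) = (16−24)² + (16−20)² = 64 + 16 = 80
d²(q, site 5) = (16−23)² + (16−13)² = 49 + 9 = 58
d²(q, site 6) = (16−16.5)² + (16−0.5)² = 0.25 + 240.25 = 240.5
d²(q, site 7) = (16−14.5)² + (16−8)² = 2.25 + 64 = 66.25
d²(q, site 8) = (16−20.5)² + (16−17)² = 20.25 + 1 = 21.25
d²(q, site 9) = (16−21)² + (16−3)² = 25 + 169 = 194
d²(q, site 10) = (16−13)² + (16−4)² = 9 + 144 = 153
d²(q, site 11) = (16−19)² + (16−12.5)² = 9 + 12.25 = 21.25
The largest is to site 1.

site 1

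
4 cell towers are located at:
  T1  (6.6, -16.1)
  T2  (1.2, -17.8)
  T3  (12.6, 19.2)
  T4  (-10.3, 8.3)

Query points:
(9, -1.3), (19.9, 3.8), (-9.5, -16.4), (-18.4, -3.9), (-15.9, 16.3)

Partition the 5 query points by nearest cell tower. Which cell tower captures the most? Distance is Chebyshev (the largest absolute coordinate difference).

T4

(9, -1.3) — d to each: T1:14.8, T2:16.5, T3:20.5, T4:19.3 → nearest is T1
(19.9, 3.8) — d to each: T1:19.9, T2:21.6, T3:15.4, T4:30.2 → nearest is T3
(-9.5, -16.4) — d to each: T1:16.1, T2:10.7, T3:35.6, T4:24.7 → nearest is T2
(-18.4, -3.9) — d to each: T1:25, T2:19.6, T3:31, T4:12.2 → nearest is T4
(-15.9, 16.3) — d to each: T1:32.4, T2:34.1, T3:28.5, T4:8 → nearest is T4
Tally — T1:1, T2:1, T3:1, T4:2. T4 captures the most (2).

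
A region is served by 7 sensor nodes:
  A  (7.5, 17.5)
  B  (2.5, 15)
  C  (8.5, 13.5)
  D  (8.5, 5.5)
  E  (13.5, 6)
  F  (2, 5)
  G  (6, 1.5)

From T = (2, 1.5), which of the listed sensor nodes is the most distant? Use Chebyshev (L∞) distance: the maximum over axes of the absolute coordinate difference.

A

d(T,A) = max(5.5, 16) = 16
d(T,B) = max(0.5, 13.5) = 13.5
d(T,C) = max(6.5, 12) = 12
d(T,D) = max(6.5, 4) = 6.5
d(T,E) = max(11.5, 4.5) = 11.5
d(T,F) = max(0, 3.5) = 3.5
d(T,G) = max(4, 0) = 4
The largest is to A.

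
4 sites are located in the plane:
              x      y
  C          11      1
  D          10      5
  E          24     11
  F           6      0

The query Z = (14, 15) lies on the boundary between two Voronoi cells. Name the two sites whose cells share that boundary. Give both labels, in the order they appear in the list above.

Squared distances from Z to each site:
|ZC|² = (14−11)² + (15−1)² = 9 + 196 = 205
|ZD|² = (14−10)² + (15−5)² = 16 + 100 = 116
|ZE|² = (14−24)² + (15−11)² = 100 + 16 = 116
|ZF|² = (14−6)² + (15−0)² = 64 + 225 = 289
Z is equidistant from D and E (both at squared distance 116), and every other site is strictly farther — so Z lies on the D–E Voronoi edge.

D and E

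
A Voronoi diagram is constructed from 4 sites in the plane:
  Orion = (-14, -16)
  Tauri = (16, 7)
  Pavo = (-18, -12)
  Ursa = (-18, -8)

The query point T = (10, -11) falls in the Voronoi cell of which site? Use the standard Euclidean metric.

Since √ is increasing, it suffices to compare squared distances:
d²(T, Orion) = (10−(-14))² + (-11−(-16))² = 576 + 25 = 601
d²(T, Tauri) = (10−16)² + (-11−7)² = 36 + 324 = 360
d²(T, Pavo) = (10−(-18))² + (-11−(-12))² = 784 + 1 = 785
d²(T, Ursa) = (10−(-18))² + (-11−(-8))² = 784 + 9 = 793
The smallest is to Tauri, so T lies in the Voronoi region of Tauri.

Tauri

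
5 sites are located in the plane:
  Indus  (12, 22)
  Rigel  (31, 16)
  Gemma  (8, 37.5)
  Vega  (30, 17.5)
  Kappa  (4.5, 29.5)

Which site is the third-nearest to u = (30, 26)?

Indus

Compare squared distances (the ordering matches that of the actual distances):
d²(u, Indus) = (30−12)² + (26−22)² = 324 + 16 = 340
d²(u, Rigel) = (30−31)² + (26−16)² = 1 + 100 = 101
d²(u, Gemma) = (30−8)² + (26−37.5)² = 484 + 132.25 = 616.25
d²(u, Vega) = (30−30)² + (26−17.5)² = 0 + 72.25 = 72.25
d²(u, Kappa) = (30−4.5)² + (26−29.5)² = 650.25 + 12.25 = 662.5
Sorted ascending: Vega, Rigel, Indus, Gemma, … — the third-nearest is Indus.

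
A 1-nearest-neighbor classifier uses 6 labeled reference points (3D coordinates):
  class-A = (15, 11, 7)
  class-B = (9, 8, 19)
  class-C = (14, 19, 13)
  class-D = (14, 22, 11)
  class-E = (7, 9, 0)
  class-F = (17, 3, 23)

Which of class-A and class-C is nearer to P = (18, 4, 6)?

Compare squared distances:
d²(P, class-A) = (18−15)² + (4−11)² + (6−7)² = 9 + 49 + 1 = 59
d²(P, class-C) = (18−14)² + (4−19)² + (6−13)² = 16 + 225 + 49 = 290
59 < 290, so class-A is closer.

class-A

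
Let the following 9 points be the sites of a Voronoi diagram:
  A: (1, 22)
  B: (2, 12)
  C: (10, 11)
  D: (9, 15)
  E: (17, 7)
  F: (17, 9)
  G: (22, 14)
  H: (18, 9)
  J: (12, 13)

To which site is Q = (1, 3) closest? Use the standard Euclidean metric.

B

Since √ is increasing, it suffices to compare squared distances:
|QA|² = (1−1)² + (3−22)² = 0 + 361 = 361
|QB|² = (1−2)² + (3−12)² = 1 + 81 = 82
|QC|² = (1−10)² + (3−11)² = 81 + 64 = 145
|QD|² = (1−9)² + (3−15)² = 64 + 144 = 208
|QE|² = (1−17)² + (3−7)² = 256 + 16 = 272
|QF|² = (1−17)² + (3−9)² = 256 + 36 = 292
|QG|² = (1−22)² + (3−14)² = 441 + 121 = 562
|QH|² = (1−18)² + (3−9)² = 289 + 36 = 325
|QJ|² = (1−12)² + (3−13)² = 121 + 100 = 221
B is nearest.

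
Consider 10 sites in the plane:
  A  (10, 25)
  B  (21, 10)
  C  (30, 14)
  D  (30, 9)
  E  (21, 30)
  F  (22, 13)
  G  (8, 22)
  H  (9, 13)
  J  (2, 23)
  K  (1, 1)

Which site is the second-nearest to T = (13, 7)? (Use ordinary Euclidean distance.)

Squared Euclidean distances:
|TA|² = (13−10)² + (7−25)² = 9 + 324 = 333
|TB|² = (13−21)² + (7−10)² = 64 + 9 = 73
|TC|² = (13−30)² + (7−14)² = 289 + 49 = 338
|TD|² = (13−30)² + (7−9)² = 289 + 4 = 293
|TE|² = (13−21)² + (7−30)² = 64 + 529 = 593
|TF|² = (13−22)² + (7−13)² = 81 + 36 = 117
|TG|² = (13−8)² + (7−22)² = 25 + 225 = 250
|TH|² = (13−9)² + (7−13)² = 16 + 36 = 52
|TJ|² = (13−2)² + (7−23)² = 121 + 256 = 377
|TK|² = (13−1)² + (7−1)² = 144 + 36 = 180
Sorted ascending: H, B, F, … — the second-nearest is B.

B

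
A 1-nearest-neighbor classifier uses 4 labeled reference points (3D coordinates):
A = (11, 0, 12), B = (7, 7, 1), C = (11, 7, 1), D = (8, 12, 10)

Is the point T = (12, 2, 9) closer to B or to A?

Compare squared distances:
|TB|² = (12−7)² + (2−7)² + (9−1)² = 25 + 25 + 64 = 114
|TA|² = (12−11)² + (2−0)² + (9−12)² = 1 + 4 + 9 = 14
114 > 14, so A is closer.

A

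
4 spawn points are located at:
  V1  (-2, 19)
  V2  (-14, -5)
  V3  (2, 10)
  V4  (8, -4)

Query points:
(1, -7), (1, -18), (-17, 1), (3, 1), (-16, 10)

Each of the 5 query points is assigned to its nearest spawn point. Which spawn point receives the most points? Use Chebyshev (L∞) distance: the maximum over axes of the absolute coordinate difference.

V4

(1, -7) — d to each: V1:26, V2:15, V3:17, V4:7 → nearest is V4
(1, -18) — d to each: V1:37, V2:15, V3:28, V4:14 → nearest is V4
(-17, 1) — d to each: V1:18, V2:6, V3:19, V4:25 → nearest is V2
(3, 1) — d to each: V1:18, V2:17, V3:9, V4:5 → nearest is V4
(-16, 10) — d to each: V1:14, V2:15, V3:18, V4:24 → nearest is V1
Tally — V1:1, V2:1, V4:3. V4 captures the most (3).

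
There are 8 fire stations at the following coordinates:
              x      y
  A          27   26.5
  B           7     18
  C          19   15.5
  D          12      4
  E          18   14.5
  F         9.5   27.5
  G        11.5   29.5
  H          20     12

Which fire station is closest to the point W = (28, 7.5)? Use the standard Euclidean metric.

H

Since √ is increasing, it suffices to compare squared distances:
|WA|² = (28−27)² + (7.5−26.5)² = 1 + 361 = 362
|WB|² = (28−7)² + (7.5−18)² = 441 + 110.25 = 551.25
|WC|² = (28−19)² + (7.5−15.5)² = 81 + 64 = 145
|WD|² = (28−12)² + (7.5−4)² = 256 + 12.25 = 268.25
|WE|² = (28−18)² + (7.5−14.5)² = 100 + 49 = 149
|WF|² = (28−9.5)² + (7.5−27.5)² = 342.25 + 400 = 742.25
|WG|² = (28−11.5)² + (7.5−29.5)² = 272.25 + 484 = 756.25
|WH|² = (28−20)² + (7.5−12)² = 64 + 20.25 = 84.25
Minimum is at H.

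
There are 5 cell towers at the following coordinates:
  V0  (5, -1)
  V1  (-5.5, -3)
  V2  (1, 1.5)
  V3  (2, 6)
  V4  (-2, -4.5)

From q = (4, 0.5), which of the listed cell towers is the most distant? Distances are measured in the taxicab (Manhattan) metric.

V1

d(q,V0) = |4−5| + |0.5−(-1)| = 1 + 1.5 = 2.5
d(q,V1) = |4−(-5.5)| + |0.5−(-3)| = 9.5 + 3.5 = 13
d(q,V2) = |4−1| + |0.5−1.5| = 3 + 1 = 4
d(q,V3) = |4−2| + |0.5−6| = 2 + 5.5 = 7.5
d(q,V4) = |4−(-2)| + |0.5−(-4.5)| = 6 + 5 = 11
The largest is to V1.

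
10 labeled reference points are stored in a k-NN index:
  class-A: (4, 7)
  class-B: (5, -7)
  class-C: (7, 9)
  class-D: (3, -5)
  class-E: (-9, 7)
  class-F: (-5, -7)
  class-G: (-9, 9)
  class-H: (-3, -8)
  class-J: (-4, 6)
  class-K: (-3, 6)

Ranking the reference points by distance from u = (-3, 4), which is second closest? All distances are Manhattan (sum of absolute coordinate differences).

d(u, class-A) = |-3−4| + |4−7| = 7 + 3 = 10
d(u, class-B) = |-3−5| + |4−(-7)| = 8 + 11 = 19
d(u, class-C) = |-3−7| + |4−9| = 10 + 5 = 15
d(u, class-D) = |-3−3| + |4−(-5)| = 6 + 9 = 15
d(u, class-E) = |-3−(-9)| + |4−7| = 6 + 3 = 9
d(u, class-F) = |-3−(-5)| + |4−(-7)| = 2 + 11 = 13
d(u, class-G) = |-3−(-9)| + |4−9| = 6 + 5 = 11
d(u, class-H) = |-3−(-3)| + |4−(-8)| = 0 + 12 = 12
d(u, class-J) = |-3−(-4)| + |4−6| = 1 + 2 = 3
d(u, class-K) = |-3−(-3)| + |4−6| = 0 + 2 = 2
Sorted ascending: class-K, class-J, class-E, … — the second-nearest is class-J.

class-J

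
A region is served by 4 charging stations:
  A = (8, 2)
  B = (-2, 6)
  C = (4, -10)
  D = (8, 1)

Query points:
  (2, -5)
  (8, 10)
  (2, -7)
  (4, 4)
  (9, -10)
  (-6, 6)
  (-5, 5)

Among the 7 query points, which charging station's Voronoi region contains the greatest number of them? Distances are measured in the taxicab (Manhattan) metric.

(2, -5) — d to each: A:13, B:15, C:7, D:12 → nearest is C
(8, 10) — d to each: A:8, B:14, C:24, D:9 → nearest is A
(2, -7) — d to each: A:15, B:17, C:5, D:14 → nearest is C
(4, 4) — d to each: A:6, B:8, C:14, D:7 → nearest is A
(9, -10) — d to each: A:13, B:27, C:5, D:12 → nearest is C
(-6, 6) — d to each: A:18, B:4, C:26, D:19 → nearest is B
(-5, 5) — d to each: A:16, B:4, C:24, D:17 → nearest is B
Tally — A:2, B:2, C:3. C captures the most (3).

C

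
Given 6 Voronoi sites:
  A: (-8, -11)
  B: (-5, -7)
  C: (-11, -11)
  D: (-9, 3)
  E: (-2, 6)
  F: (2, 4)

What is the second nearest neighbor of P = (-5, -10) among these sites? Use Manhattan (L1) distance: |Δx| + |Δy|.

d(P,A) = |-5−(-8)| + |-10−(-11)| = 3 + 1 = 4
d(P,B) = |-5−(-5)| + |-10−(-7)| = 0 + 3 = 3
d(P,C) = |-5−(-11)| + |-10−(-11)| = 6 + 1 = 7
d(P,D) = |-5−(-9)| + |-10−3| = 4 + 13 = 17
d(P,E) = |-5−(-2)| + |-10−6| = 3 + 16 = 19
d(P,F) = |-5−2| + |-10−4| = 7 + 14 = 21
Sorted ascending: B, A, C, … — the second-nearest is A.

A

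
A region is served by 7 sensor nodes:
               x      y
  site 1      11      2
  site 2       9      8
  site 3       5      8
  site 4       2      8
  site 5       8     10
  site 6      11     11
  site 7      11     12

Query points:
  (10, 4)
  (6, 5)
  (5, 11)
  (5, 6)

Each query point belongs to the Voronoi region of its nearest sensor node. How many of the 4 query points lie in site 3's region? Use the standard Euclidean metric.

(10, 4) — d² to each: site 1:5, site 2:17, site 3:41, site 4:80, site 5:40, site 6:50, site 7:65 → nearest is site 1
(6, 5) — d² to each: site 1:34, site 2:18, site 3:10, site 4:25, site 5:29, site 6:61, site 7:74 → nearest is site 3
(5, 11) — d² to each: site 1:117, site 2:25, site 3:9, site 4:18, site 5:10, site 6:36, site 7:37 → nearest is site 3
(5, 6) — d² to each: site 1:52, site 2:20, site 3:4, site 4:13, site 5:25, site 6:61, site 7:72 → nearest is site 3
3 of the 4 points have site 3 as nearest.

3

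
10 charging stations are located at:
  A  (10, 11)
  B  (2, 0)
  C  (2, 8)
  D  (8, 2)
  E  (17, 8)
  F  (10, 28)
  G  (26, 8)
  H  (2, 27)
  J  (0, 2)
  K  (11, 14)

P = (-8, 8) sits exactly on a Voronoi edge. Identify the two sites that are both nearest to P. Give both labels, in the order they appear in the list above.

C and J

Squared distances from P to each site:
|PA|² = 324 + 9 = 333
|PB|² = 100 + 64 = 164
|PC|² = 100 + 0 = 100
|PD|² = 256 + 36 = 292
|PE|² = 625 + 0 = 625
|PF|² = 324 + 400 = 724
|PG|² = 1156 + 0 = 1156
|PH|² = 100 + 361 = 461
|PJ|² = 64 + 36 = 100
|PK|² = 361 + 36 = 397
P is equidistant from C and J (both at squared distance 100), and every other site is strictly farther — so P lies on the C–J Voronoi edge.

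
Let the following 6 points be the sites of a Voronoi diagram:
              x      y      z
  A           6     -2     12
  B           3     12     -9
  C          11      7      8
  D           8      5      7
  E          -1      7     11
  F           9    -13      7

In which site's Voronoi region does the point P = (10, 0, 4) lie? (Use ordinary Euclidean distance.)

Compare squared distances (the ordering matches that of the actual distances):
|PA|² = (10−6)² + (0−(-2))² + (4−12)² = 16 + 4 + 64 = 84
|PB|² = (10−3)² + (0−12)² + (4−(-9))² = 49 + 144 + 169 = 362
|PC|² = (10−11)² + (0−7)² + (4−8)² = 1 + 49 + 16 = 66
|PD|² = (10−8)² + (0−5)² + (4−7)² = 4 + 25 + 9 = 38
|PE|² = (10−(-1))² + (0−7)² + (4−11)² = 121 + 49 + 49 = 219
|PF|² = (10−9)² + (0−(-13))² + (4−7)² = 1 + 169 + 9 = 179
D is nearest.

D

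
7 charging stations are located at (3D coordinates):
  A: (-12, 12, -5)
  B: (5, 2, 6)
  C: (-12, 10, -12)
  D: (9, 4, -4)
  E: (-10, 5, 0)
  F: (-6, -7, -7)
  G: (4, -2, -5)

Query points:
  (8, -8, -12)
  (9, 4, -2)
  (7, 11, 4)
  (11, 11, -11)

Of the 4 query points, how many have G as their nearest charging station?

(8, -8, -12) — d² to each: A:849, B:433, C:724, D:209, E:637, F:222, G:101 → nearest is G
(9, 4, -2) — d² to each: A:514, B:84, C:577, D:4, E:366, F:371, G:70 → nearest is D
(7, 11, 4) — d² to each: A:443, B:89, C:618, D:117, E:341, F:614, G:259 → nearest is B
(11, 11, -11) — d² to each: A:566, B:406, C:531, D:102, E:598, F:629, G:254 → nearest is D
1 of the 4 points has G as nearest.

1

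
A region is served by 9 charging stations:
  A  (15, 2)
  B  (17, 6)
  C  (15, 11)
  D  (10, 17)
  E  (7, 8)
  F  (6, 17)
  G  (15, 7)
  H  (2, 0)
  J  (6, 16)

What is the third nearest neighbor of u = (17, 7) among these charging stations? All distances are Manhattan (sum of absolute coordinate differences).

d(u,A) = 2 + 5 = 7
d(u,B) = 0 + 1 = 1
d(u,C) = 2 + 4 = 6
d(u,D) = 7 + 10 = 17
d(u,E) = 10 + 1 = 11
d(u,F) = 11 + 10 = 21
d(u,G) = 2 + 0 = 2
d(u,H) = 15 + 7 = 22
d(u,J) = 11 + 9 = 20
Sorted ascending: B, G, C, A, … — the third-nearest is C.

C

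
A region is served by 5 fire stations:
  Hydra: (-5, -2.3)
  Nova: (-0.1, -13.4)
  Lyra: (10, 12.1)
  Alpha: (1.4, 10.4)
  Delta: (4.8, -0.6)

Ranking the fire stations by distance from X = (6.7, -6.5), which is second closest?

Nova

Compare squared distances (the ordering matches that of the actual distances):
d²(X, Hydra) = (6.7−(-5))² + (-6.5−(-2.3))² = 136.89 + 17.64 = 154.53
d²(X, Nova) = (6.7−(-0.1))² + (-6.5−(-13.4))² = 46.24 + 47.61 = 93.85
d²(X, Lyra) = (6.7−10)² + (-6.5−12.1)² = 10.89 + 345.96 = 356.85
d²(X, Alpha) = (6.7−1.4)² + (-6.5−10.4)² = 28.09 + 285.61 = 313.7
d²(X, Delta) = (6.7−4.8)² + (-6.5−(-0.6))² = 3.61 + 34.81 = 38.42
Sorted ascending: Delta, Nova, Hydra, … — the second-nearest is Nova.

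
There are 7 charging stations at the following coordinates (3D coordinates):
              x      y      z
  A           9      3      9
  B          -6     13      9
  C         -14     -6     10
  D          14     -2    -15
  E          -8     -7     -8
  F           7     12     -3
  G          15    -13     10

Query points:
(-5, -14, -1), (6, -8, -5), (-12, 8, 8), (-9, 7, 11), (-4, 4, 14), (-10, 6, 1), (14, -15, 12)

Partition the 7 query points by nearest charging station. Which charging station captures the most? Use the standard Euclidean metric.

(-5, -14, -1) — d² to each: A:585, B:830, C:266, D:701, E:107, F:824, G:522 → nearest is E
(6, -8, -5) — d² to each: A:326, B:781, C:629, D:200, E:206, F:405, G:331 → nearest is D
(-12, 8, 8) — d² to each: A:467, B:62, C:204, D:1305, E:497, F:498, G:1174 → nearest is B
(-9, 7, 11) — d² to each: A:344, B:49, C:195, D:1286, E:558, F:477, G:977 → nearest is B
(-4, 4, 14) — d² to each: A:195, B:110, C:216, D:1201, E:621, F:474, G:666 → nearest is B
(-10, 6, 1) — d² to each: A:434, B:129, C:241, D:896, E:254, F:341, G:1067 → nearest is B
(14, -15, 12) — d² to each: A:358, B:1193, C:869, D:898, E:948, F:1003, G:9 → nearest is G
Tally — B:4, D:1, E:1, G:1. B captures the most (4).

B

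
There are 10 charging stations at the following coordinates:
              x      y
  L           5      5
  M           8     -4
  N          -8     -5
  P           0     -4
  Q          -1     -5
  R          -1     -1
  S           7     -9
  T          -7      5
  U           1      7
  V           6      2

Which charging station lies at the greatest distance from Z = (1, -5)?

Squared Euclidean distances:
|ZL|² = (1−5)² + (-5−5)² = 16 + 100 = 116
|ZM|² = (1−8)² + (-5−(-4))² = 49 + 1 = 50
|ZN|² = (1−(-8))² + (-5−(-5))² = 81 + 0 = 81
|ZP|² = (1−0)² + (-5−(-4))² = 1 + 1 = 2
|ZQ|² = (1−(-1))² + (-5−(-5))² = 4 + 0 = 4
|ZR|² = (1−(-1))² + (-5−(-1))² = 4 + 16 = 20
|ZS|² = (1−7)² + (-5−(-9))² = 36 + 16 = 52
|ZT|² = (1−(-7))² + (-5−5)² = 64 + 100 = 164
|ZU|² = (1−1)² + (-5−7)² = 0 + 144 = 144
|ZV|² = (1−6)² + (-5−2)² = 25 + 49 = 74
The largest is to T.

T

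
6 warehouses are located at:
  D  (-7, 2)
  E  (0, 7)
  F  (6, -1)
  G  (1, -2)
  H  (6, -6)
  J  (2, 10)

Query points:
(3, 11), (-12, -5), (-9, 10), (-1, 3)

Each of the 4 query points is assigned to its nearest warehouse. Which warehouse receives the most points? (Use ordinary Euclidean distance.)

D

(3, 11) — d² to each: D:181, E:25, F:153, G:173, H:298, J:2 → nearest is J
(-12, -5) — d² to each: D:74, E:288, F:340, G:178, H:325, J:421 → nearest is D
(-9, 10) — d² to each: D:68, E:90, F:346, G:244, H:481, J:121 → nearest is D
(-1, 3) — d² to each: D:37, E:17, F:65, G:29, H:130, J:58 → nearest is E
Tally — D:2, E:1, J:1. D captures the most (2).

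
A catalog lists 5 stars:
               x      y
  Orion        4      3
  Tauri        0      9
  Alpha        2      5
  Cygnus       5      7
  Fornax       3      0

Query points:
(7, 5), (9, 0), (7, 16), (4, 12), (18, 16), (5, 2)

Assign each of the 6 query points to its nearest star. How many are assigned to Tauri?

(7, 5) — d² to each: Orion:13, Tauri:65, Alpha:25, Cygnus:8, Fornax:41 → nearest is Cygnus
(9, 0) — d² to each: Orion:34, Tauri:162, Alpha:74, Cygnus:65, Fornax:36 → nearest is Orion
(7, 16) — d² to each: Orion:178, Tauri:98, Alpha:146, Cygnus:85, Fornax:272 → nearest is Cygnus
(4, 12) — d² to each: Orion:81, Tauri:25, Alpha:53, Cygnus:26, Fornax:145 → nearest is Tauri
(18, 16) — d² to each: Orion:365, Tauri:373, Alpha:377, Cygnus:250, Fornax:481 → nearest is Cygnus
(5, 2) — d² to each: Orion:2, Tauri:74, Alpha:18, Cygnus:25, Fornax:8 → nearest is Orion
1 of the 6 points has Tauri as nearest.

1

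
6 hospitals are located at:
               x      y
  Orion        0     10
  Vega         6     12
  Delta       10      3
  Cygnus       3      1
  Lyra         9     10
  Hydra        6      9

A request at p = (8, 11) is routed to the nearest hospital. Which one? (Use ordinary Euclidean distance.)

Compare squared distances (the ordering matches that of the actual distances):
d²(p, Orion) = (8−0)² + (11−10)² = 64 + 1 = 65
d²(p, Vega) = (8−6)² + (11−12)² = 4 + 1 = 5
d²(p, Delta) = (8−10)² + (11−3)² = 4 + 64 = 68
d²(p, Cygnus) = (8−3)² + (11−1)² = 25 + 100 = 125
d²(p, Lyra) = (8−9)² + (11−10)² = 1 + 1 = 2
d²(p, Hydra) = (8−6)² + (11−9)² = 4 + 4 = 8
The smallest is to Lyra, so p lies in the Voronoi region of Lyra.

Lyra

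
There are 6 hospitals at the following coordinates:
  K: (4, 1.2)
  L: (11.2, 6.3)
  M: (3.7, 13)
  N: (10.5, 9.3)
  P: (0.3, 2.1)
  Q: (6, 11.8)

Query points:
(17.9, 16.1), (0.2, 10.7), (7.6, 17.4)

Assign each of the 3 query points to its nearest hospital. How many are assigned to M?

1

(17.9, 16.1) — d² to each: K:415.22, L:140.93, M:211.25, N:101, P:505.76, Q:160.1 → nearest is N
(0.2, 10.7) — d² to each: K:104.69, L:140.36, M:17.54, N:108.05, P:73.97, Q:34.85 → nearest is M
(7.6, 17.4) — d² to each: K:275.4, L:136.17, M:34.57, N:74.02, P:287.38, Q:33.92 → nearest is Q
1 of the 3 points has M as nearest.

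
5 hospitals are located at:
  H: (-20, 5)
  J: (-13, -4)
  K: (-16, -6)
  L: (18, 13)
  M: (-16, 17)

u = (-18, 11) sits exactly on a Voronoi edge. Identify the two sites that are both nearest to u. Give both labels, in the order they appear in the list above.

Squared distances from u to each site:
|uH|² = (-18−(-20))² + (11−5)² = 4 + 36 = 40
|uJ|² = (-18−(-13))² + (11−(-4))² = 25 + 225 = 250
|uK|² = (-18−(-16))² + (11−(-6))² = 4 + 289 = 293
|uL|² = (-18−18)² + (11−13)² = 1296 + 4 = 1300
|uM|² = (-18−(-16))² + (11−17)² = 4 + 36 = 40
u is equidistant from H and M (both at squared distance 40), and every other site is strictly farther — so u lies on the H–M Voronoi edge.

H and M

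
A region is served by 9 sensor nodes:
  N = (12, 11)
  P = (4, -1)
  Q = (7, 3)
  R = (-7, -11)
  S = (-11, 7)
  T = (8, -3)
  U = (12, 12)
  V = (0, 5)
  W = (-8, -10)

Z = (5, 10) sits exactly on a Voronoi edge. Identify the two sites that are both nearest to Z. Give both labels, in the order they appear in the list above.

Squared distances from Z to each site:
|ZN|² = 49 + 1 = 50
|ZP|² = 1 + 121 = 122
|ZQ|² = 4 + 49 = 53
|ZR|² = 144 + 441 = 585
|ZS|² = 256 + 9 = 265
|ZT|² = 9 + 169 = 178
|ZU|² = 49 + 4 = 53
|ZV|² = 25 + 25 = 50
|ZW|² = 169 + 400 = 569
Z is equidistant from N and V (both at squared distance 50), and every other site is strictly farther — so Z lies on the N–V Voronoi edge.

N and V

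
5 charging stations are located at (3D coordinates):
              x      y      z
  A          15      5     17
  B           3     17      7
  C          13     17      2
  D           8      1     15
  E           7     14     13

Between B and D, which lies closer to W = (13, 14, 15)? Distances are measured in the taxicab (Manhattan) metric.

D

d(W,B) = |13−3| + |14−17| + |15−7| = 10 + 3 + 8 = 21
d(W,D) = |13−8| + |14−1| + |15−15| = 5 + 13 + 0 = 18
21 > 18, so D is closer.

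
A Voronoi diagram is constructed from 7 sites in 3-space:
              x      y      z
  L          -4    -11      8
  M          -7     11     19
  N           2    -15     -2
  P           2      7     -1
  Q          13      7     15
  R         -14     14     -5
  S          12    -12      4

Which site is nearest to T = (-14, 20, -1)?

R

Since √ is increasing, it suffices to compare squared distances:
|TL|² = (-14−(-4))² + (20−(-11))² + (-1−8)² = 100 + 961 + 81 = 1142
|TM|² = (-14−(-7))² + (20−11)² + (-1−19)² = 49 + 81 + 400 = 530
|TN|² = (-14−2)² + (20−(-15))² + (-1−(-2))² = 256 + 1225 + 1 = 1482
|TP|² = (-14−2)² + (20−7)² + (-1−(-1))² = 256 + 169 + 0 = 425
|TQ|² = (-14−13)² + (20−7)² + (-1−15)² = 729 + 169 + 256 = 1154
|TR|² = (-14−(-14))² + (20−14)² + (-1−(-5))² = 0 + 36 + 16 = 52
|TS|² = (-14−12)² + (20−(-12))² + (-1−4)² = 676 + 1024 + 25 = 1725
R is nearest.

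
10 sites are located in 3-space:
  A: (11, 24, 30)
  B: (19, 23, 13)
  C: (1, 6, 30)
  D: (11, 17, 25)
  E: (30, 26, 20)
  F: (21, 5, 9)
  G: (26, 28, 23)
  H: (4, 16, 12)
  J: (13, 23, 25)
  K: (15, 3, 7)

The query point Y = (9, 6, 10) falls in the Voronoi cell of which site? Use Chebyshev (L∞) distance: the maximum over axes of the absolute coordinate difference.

K

d(Y,A) = max(2, 18, 20) = 20
d(Y,B) = max(10, 17, 3) = 17
d(Y,C) = max(8, 0, 20) = 20
d(Y,D) = max(2, 11, 15) = 15
d(Y,E) = max(21, 20, 10) = 21
d(Y,F) = max(12, 1, 1) = 12
d(Y,G) = max(17, 22, 13) = 22
d(Y,H) = max(5, 10, 2) = 10
d(Y,J) = max(4, 17, 15) = 17
d(Y,K) = max(6, 3, 3) = 6
The smallest is to K, so Y lies in the Voronoi region of K.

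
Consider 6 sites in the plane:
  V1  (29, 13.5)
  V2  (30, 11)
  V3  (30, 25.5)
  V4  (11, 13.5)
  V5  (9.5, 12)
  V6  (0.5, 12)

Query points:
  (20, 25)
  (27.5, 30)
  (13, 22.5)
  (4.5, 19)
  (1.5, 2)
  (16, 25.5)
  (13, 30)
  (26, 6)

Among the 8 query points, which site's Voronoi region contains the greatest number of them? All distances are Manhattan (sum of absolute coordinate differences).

(20, 25) — d to each: V1:20.5, V2:24, V3:10.5, V4:20.5, V5:23.5, V6:32.5 → nearest is V3
(27.5, 30) — d to each: V1:18, V2:21.5, V3:7, V4:33, V5:36, V6:45 → nearest is V3
(13, 22.5) — d to each: V1:25, V2:28.5, V3:20, V4:11, V5:14, V6:23 → nearest is V4
(4.5, 19) — d to each: V1:30, V2:33.5, V3:32, V4:12, V5:12, V6:11 → nearest is V6
(1.5, 2) — d to each: V1:39, V2:37.5, V3:52, V4:21, V5:18, V6:11 → nearest is V6
(16, 25.5) — d to each: V1:25, V2:28.5, V3:14, V4:17, V5:20, V6:29 → nearest is V3
(13, 30) — d to each: V1:32.5, V2:36, V3:21.5, V4:18.5, V5:21.5, V6:30.5 → nearest is V4
(26, 6) — d to each: V1:10.5, V2:9, V3:23.5, V4:22.5, V5:22.5, V6:31.5 → nearest is V2
Tally — V2:1, V3:3, V4:2, V6:2. V3 captures the most (3).

V3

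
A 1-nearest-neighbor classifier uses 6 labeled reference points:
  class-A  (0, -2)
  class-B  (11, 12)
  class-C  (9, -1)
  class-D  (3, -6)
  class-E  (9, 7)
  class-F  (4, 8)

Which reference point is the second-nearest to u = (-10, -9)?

Since √ is increasing, it suffices to compare squared distances:
d²(u, class-A) = 100 + 49 = 149
d²(u, class-B) = 441 + 441 = 882
d²(u, class-C) = 361 + 64 = 425
d²(u, class-D) = 169 + 9 = 178
d²(u, class-E) = 361 + 256 = 617
d²(u, class-F) = 196 + 289 = 485
Sorted ascending: class-A, class-D, class-C, … — the second-nearest is class-D.

class-D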